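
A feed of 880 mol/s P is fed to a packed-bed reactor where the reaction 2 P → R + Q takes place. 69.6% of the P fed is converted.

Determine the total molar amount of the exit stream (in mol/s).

880 mol/s

P reacted = 0.696 × 880 = 612.5 mol/s; ν_P = −2, so ξ = 612.5/2 = 306.2 mol/s.
Outlet amounts (n = n₀ + ν ξ):
  P: 880 − 2(306.2) = 267.5
  R: 0 + 1(306.2) = 306.2
  Q: 0 + 1(306.2) = 306.2
Total out = 267.5 + 306.2 + 306.2 = 880 mol/s.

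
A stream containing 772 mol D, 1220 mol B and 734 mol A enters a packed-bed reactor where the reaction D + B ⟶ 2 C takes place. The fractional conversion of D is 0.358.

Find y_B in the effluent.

D reacted = 0.358 × 772 = 276.4 mol; ν_D = −1, so ξ = 276.4/1 = 276.4 mol.
Outlet amounts (n = n₀ + ν ξ):
  D: 772 − 1(276.4) = 495.6
  B: 1220 − 1(276.4) = 943.6
  C: 0 + 2(276.4) = 552.8
  A: 734 (inert)
Total out = 2726 mol; y_B = 943.6 / 2726 = 0.3462.

0.346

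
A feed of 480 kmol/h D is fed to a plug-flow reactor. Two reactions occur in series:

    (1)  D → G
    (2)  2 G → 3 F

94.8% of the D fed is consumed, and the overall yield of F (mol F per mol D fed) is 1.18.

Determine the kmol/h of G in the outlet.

Conversion of D: D consumed = 1ξ₁ = 0.948 × 480 → ξ₁ = 455 kmol/h.
Yield of F: 3ξ₂ / 480 = 1.18 → ξ₂ = 188.8 kmol/h.
Outlet amounts (n = n₀ + Σ ν·ξ):
  D: 480 − 1(455) = 24.96
  G: 0 + 1(455) − 2(188.8) = 77.44
  F: 0 + 3(188.8) = 566.4

77.4 kmol/h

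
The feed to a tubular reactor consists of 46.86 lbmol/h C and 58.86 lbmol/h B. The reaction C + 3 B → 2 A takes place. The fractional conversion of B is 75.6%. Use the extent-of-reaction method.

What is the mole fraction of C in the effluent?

0.421

B reacted = 0.756 × 58.86 = 44.5 lbmol/h; ν_B = −3, so ξ = 44.5/3 = 14.83 lbmol/h.
Outlet amounts (n = n₀ + ν ξ):
  C: 46.86 − 1(14.83) = 32.03
  B: 58.86 − 3(14.83) = 14.36
  A: 0 + 2(14.83) = 29.67
Total out = 76.05 lbmol/h; y_C = 32.03 / 76.05 = 0.4211.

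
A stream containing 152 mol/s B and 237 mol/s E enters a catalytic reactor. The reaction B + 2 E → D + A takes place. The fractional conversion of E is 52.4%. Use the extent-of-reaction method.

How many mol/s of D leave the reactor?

62.1 mol/s

E reacted = 0.524 × 237 = 124.2 mol/s; ν_E = −2, so ξ = 124.2/2 = 62.09 mol/s.
Outlet amounts (n = n₀ + ν ξ):
  B: 152 − 1(62.09) = 89.91
  E: 237 − 2(62.09) = 112.8
  D: 0 + 1(62.09) = 62.09
  A: 0 + 1(62.09) = 62.09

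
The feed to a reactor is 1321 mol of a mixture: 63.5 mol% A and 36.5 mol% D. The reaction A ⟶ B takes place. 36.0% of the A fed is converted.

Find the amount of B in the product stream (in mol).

302 mol

A reacted = 0.36 × 838.8 = 302 mol; ν_A = −1, so ξ = 302/1 = 302 mol.
Outlet amounts (n = n₀ + ν ξ):
  A: 838.8 − 1(302) = 536.9
  B: 0 + 1(302) = 302
  D: 482.2 (inert)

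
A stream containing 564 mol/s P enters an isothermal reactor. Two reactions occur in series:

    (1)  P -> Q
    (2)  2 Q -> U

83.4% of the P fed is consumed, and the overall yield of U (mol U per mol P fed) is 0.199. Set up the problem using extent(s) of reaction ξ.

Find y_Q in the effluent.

0.544

Conversion of P: P consumed = 1ξ₁ = 0.834 × 564 → ξ₁ = 470.4 mol/s.
Yield of U: 1ξ₂ / 564 = 0.199 → ξ₂ = 112.2 mol/s.
Outlet amounts (n = n₀ + Σ ν·ξ):
  P: 564 − 1(470.4) = 93.62
  Q: 0 + 1(470.4) − 2(112.2) = 245.9
  U: 0 + 1(112.2) = 112.2
Total out = 451.8 mol/s; y_Q = 245.9 / 451.8 = 0.5443.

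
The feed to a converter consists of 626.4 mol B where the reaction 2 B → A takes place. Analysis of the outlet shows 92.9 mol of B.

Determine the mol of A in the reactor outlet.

For B: n = n₀ − 2ξ → 92.9 = 626.4 − 2ξ, giving ξ = 266.8 mol.
Outlet amounts (n = n₀ + ν ξ):
  B: 626.4 − 2(266.8) = 92.9
  A: 0 + 1(266.8) = 266.8

267 mol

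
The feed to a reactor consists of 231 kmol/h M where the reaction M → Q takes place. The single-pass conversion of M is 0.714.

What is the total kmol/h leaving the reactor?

231 kmol/h

M reacted = 0.714 × 231 = 164.9 kmol/h; ν_M = −1, so ξ = 164.9/1 = 164.9 kmol/h.
Outlet amounts (n = n₀ + ν ξ):
  M: 231 − 1(164.9) = 66.07
  Q: 0 + 1(164.9) = 164.9
Total out = 66.07 + 164.9 = 231 kmol/h.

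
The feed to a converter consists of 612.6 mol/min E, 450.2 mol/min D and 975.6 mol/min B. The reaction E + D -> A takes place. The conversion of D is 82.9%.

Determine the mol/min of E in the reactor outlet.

D reacted = 0.829 × 450.2 = 373.2 mol/min; ν_D = −1, so ξ = 373.2/1 = 373.2 mol/min.
Outlet amounts (n = n₀ + ν ξ):
  E: 612.6 − 1(373.2) = 239.4
  D: 450.2 − 1(373.2) = 76.98
  A: 0 + 1(373.2) = 373.2
  B: 975.6 (inert)

239 mol/min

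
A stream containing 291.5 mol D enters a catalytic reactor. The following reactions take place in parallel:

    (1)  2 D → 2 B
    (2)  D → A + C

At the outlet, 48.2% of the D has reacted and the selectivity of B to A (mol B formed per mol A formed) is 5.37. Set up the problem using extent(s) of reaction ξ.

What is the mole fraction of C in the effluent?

0.0703

Conversion of D: D consumed = 0.482 × 291.5 = 140.5 mol = 2ξ₁ + 1ξ₂.
Selectivity: 2ξ₁ / (1ξ₂) = 5.37 → ξ₁ = 2.685 ξ₂.
Substitute: (2·2.685 + 1) ξ₂ = 140.5 → ξ₂ = 22.06 mol, ξ₁ = 59.22 mol.
Outlet amounts (n = n₀ + Σ ν·ξ):
  D: 291.5 − 2(59.22) − 1(22.06) = 151
  B: 0 + 2(59.22) = 118.4
  A: 0 + 1(22.06) = 22.06
  C: 0 + 1(22.06) = 22.06
Total out = 313.6 mol; y_C = 22.06 / 313.6 = 0.07034.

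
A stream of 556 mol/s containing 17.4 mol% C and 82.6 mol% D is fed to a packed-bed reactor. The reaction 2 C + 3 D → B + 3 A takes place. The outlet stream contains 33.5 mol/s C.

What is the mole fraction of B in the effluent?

0.0603

For C: n = n₀ − 2ξ → 33.5 = 96.74 − 2ξ, giving ξ = 31.62 mol/s.
Outlet amounts (n = n₀ + ν ξ):
  C: 96.74 − 2(31.62) = 33.5
  D: 459.3 − 3(31.62) = 364.4
  B: 0 + 1(31.62) = 31.62
  A: 0 + 3(31.62) = 94.87
Total out = 524.4 mol/s; y_B = 31.62 / 524.4 = 0.0603.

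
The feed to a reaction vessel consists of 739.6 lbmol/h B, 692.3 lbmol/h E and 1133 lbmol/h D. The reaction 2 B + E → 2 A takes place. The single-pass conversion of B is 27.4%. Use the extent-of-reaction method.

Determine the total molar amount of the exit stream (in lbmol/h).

B reacted = 0.274 × 739.6 = 202.7 lbmol/h; ν_B = −2, so ξ = 202.7/2 = 101.3 lbmol/h.
Outlet amounts (n = n₀ + ν ξ):
  B: 739.6 − 2(101.3) = 536.9
  E: 692.3 − 1(101.3) = 591
  A: 0 + 2(101.3) = 202.7
  D: 1133 (inert)
Total out = 536.9 + 591 + 202.7 + 1133 = 2464 lbmol/h.

2460 lbmol/h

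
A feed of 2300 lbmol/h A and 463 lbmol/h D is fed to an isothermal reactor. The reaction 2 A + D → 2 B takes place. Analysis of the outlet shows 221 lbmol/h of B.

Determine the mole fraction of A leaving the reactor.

0.784

For B: n = n₀ + 2ξ → 221 = 0 + 2ξ, giving ξ = 110.5 lbmol/h.
Outlet amounts (n = n₀ + ν ξ):
  A: 2300 − 2(110.5) = 2079
  D: 463 − 1(110.5) = 352.5
  B: 0 + 2(110.5) = 221
Total out = 2652 lbmol/h; y_A = 2079 / 2652 = 0.7838.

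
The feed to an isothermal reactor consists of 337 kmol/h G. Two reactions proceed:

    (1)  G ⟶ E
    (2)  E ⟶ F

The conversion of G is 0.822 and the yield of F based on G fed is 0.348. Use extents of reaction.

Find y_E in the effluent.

Conversion of G: G consumed = 1ξ₁ = 0.822 × 337 → ξ₁ = 277 kmol/h.
Yield of F: 1ξ₂ / 337 = 0.348 → ξ₂ = 117.3 kmol/h.
Outlet amounts (n = n₀ + Σ ν·ξ):
  G: 337 − 1(277) = 59.99
  E: 0 + 1(277) − 1(117.3) = 159.7
  F: 0 + 1(117.3) = 117.3
Total out = 337 kmol/h; y_E = 159.7 / 337 = 0.474.

0.474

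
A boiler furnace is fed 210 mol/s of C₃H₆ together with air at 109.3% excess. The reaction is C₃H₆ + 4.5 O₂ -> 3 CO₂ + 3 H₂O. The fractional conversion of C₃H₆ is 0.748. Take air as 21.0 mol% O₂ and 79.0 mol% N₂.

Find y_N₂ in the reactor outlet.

Stoichiometric O₂ = 4.5 × 210 = 945 mol/s; O₂ fed = 945 × 2.093 = 1978 mol/s.
N₂ fed = 1978 × 79/21 = 7441 mol/s.
Fuel reacted = 0.748 × 210 → ξ = 157.1 mol/s.
Outlet (n = n₀ + ν ξ):
  C₃H₆: 210 − 1(157.1) = 52.92
  O₂: 1978 − 4.5(157.1) = 1271
  N₂: 7441 (inert)
  CO₂: 0 + 3(157.1) = 471.2
  H₂O: 0 + 3(157.1) = 471.2
Total out = 9707 mol/s; y_N₂ = 7441 / 9707 = 0.7665.

0.767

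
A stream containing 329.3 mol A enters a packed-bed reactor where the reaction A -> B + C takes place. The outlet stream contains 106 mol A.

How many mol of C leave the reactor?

223 mol

For A: n = n₀ − 1ξ → 106 = 329.3 − 1ξ, giving ξ = 223.3 mol.
Outlet amounts (n = n₀ + ν ξ):
  A: 329.3 − 1(223.3) = 106
  B: 0 + 1(223.3) = 223.3
  C: 0 + 1(223.3) = 223.3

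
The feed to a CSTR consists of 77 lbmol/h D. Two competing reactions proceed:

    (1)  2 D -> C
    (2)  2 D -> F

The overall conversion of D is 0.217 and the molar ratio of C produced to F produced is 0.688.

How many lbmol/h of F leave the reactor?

Conversion of D: D consumed = 0.217 × 77 = 16.71 lbmol/h = 2ξ₁ + 2ξ₂.
Selectivity: 1ξ₁ / (1ξ₂) = 0.688 → ξ₁ = 0.688 ξ₂.
Substitute: (2·0.688 + 2) ξ₂ = 16.71 → ξ₂ = 4.949 lbmol/h, ξ₁ = 3.405 lbmol/h.
Outlet amounts (n = n₀ + Σ ν·ξ):
  D: 77 − 2(3.405) − 2(4.949) = 60.29
  C: 0 + 1(3.405) = 3.405
  F: 0 + 1(4.949) = 4.949

4.95 lbmol/h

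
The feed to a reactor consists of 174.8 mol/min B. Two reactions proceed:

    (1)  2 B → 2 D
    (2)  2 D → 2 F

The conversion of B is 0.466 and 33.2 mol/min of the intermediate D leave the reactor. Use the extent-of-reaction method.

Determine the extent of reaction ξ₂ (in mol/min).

Conversion of B: B consumed = 2ξ₁ = 0.466 × 174.8 → ξ₁ = 40.73 mol/min.
D balance: n_D = 0 + 2ξ₁ − 2ξ₂ = 33.2 → ξ₂ = (2·40.73 − 33.2)/2 = 24.13 mol/min.
Outlet amounts (n = n₀ + Σ ν·ξ):
  B: 174.8 − 2(40.73) = 93.34
  D: 0 + 2(40.73) − 2(24.13) = 33.2
  F: 0 + 2(24.13) = 48.26

ξ₂ = 24.1 mol/min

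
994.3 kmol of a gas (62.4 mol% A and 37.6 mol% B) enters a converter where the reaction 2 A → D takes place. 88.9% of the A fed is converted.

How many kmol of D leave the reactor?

A reacted = 0.889 × 620.4 = 551.6 kmol; ν_A = −2, so ξ = 551.6/2 = 275.8 kmol.
Outlet amounts (n = n₀ + ν ξ):
  A: 620.4 − 2(275.8) = 68.87
  D: 0 + 1(275.8) = 275.8
  B: 373.9 (inert)

276 kmol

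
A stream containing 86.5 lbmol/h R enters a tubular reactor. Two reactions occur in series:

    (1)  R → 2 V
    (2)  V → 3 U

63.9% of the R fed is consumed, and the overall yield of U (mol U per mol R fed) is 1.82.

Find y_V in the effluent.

Conversion of R: R consumed = 1ξ₁ = 0.639 × 86.5 → ξ₁ = 55.27 lbmol/h.
Yield of U: 3ξ₂ / 86.5 = 1.82 → ξ₂ = 52.48 lbmol/h.
Outlet amounts (n = n₀ + Σ ν·ξ):
  R: 86.5 − 1(55.27) = 31.23
  V: 0 + 2(55.27) − 1(52.48) = 58.07
  U: 0 + 3(52.48) = 157.4
Total out = 246.7 lbmol/h; y_V = 58.07 / 246.7 = 0.2354.

0.235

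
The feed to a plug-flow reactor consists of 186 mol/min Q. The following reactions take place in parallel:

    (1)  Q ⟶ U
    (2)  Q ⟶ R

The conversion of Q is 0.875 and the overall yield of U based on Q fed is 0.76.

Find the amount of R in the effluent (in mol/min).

21.4 mol/min

Yield of U: 1ξ₁ / 186 = 0.76 → ξ₁ = 141.4 mol/min.
Conversion of Q: 1ξ₁ + 1ξ₂ = 0.875 × 186 = 162.8 → ξ₂ = 21.39 mol/min.
Outlet amounts (n = n₀ + Σ ν·ξ):
  Q: 186 − 1(141.4) − 1(21.39) = 23.25
  U: 0 + 1(141.4) = 141.4
  R: 0 + 1(21.39) = 21.39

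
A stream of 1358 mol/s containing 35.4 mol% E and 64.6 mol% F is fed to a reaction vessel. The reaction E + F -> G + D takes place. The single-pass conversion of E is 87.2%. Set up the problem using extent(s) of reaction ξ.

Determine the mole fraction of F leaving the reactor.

0.337

E reacted = 0.872 × 480.7 = 419.2 mol/s; ν_E = −1, so ξ = 419.2/1 = 419.2 mol/s.
Outlet amounts (n = n₀ + ν ξ):
  E: 480.7 − 1(419.2) = 61.53
  F: 877.3 − 1(419.2) = 458.1
  G: 0 + 1(419.2) = 419.2
  D: 0 + 1(419.2) = 419.2
Total out = 1358 mol/s; y_F = 458.1 / 1358 = 0.3373.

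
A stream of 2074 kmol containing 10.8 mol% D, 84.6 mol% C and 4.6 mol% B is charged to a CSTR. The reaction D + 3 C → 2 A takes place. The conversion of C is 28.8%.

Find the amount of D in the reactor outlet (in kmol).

55.6 kmol

C reacted = 0.288 × 1755 = 505.3 kmol; ν_C = −3, so ξ = 505.3/3 = 168.4 kmol.
Outlet amounts (n = n₀ + ν ξ):
  D: 224 − 1(168.4) = 55.55
  C: 1755 − 3(168.4) = 1249
  A: 0 + 2(168.4) = 336.9
  B: 95.4 (inert)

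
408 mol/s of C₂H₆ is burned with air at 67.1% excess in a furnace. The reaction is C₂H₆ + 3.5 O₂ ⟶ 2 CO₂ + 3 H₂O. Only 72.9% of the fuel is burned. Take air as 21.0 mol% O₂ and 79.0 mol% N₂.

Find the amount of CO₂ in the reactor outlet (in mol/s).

595 mol/s

Stoichiometric O₂ = 3.5 × 408 = 1428 mol/s; O₂ fed = 1428 × 1.671 = 2386 mol/s.
N₂ fed = 2386 × 79/21 = 8977 mol/s.
Fuel reacted = 0.729 × 408 → ξ = 297.4 mol/s.
Outlet (n = n₀ + ν ξ):
  C₂H₆: 408 − 1(297.4) = 110.6
  O₂: 2386 − 3.5(297.4) = 1345
  N₂: 8977 (inert)
  CO₂: 0 + 2(297.4) = 594.9
  H₂O: 0 + 3(297.4) = 892.3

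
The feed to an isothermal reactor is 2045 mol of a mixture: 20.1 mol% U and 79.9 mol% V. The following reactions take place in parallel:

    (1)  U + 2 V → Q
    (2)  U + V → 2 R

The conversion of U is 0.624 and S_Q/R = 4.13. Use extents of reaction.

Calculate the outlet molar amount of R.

55.4 mol

Conversion of U: U consumed = 0.624 × 411 = 256.5 mol = 1ξ₁ + 1ξ₂.
Selectivity: 1ξ₁ / (2ξ₂) = 4.13 → ξ₁ = 8.26 ξ₂.
Substitute: (1·8.26 + 1) ξ₂ = 256.5 → ξ₂ = 27.7 mol, ξ₁ = 228.8 mol.
Outlet amounts (n = n₀ + Σ ν·ξ):
  U: 411 − 1(228.8) − 1(27.7) = 154.6
  V: 1634 − 2(228.8) − 1(27.7) = 1149
  Q: 0 + 1(228.8) = 228.8
  R: 0 + 2(27.7) = 55.4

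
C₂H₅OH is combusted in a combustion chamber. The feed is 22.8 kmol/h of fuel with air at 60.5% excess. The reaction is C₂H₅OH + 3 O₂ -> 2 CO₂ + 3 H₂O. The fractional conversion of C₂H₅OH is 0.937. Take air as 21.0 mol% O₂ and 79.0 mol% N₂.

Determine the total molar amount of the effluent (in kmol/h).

Stoichiometric O₂ = 3 × 22.8 = 68.4 kmol/h; O₂ fed = 68.4 × 1.605 = 109.8 kmol/h.
N₂ fed = 109.8 × 79/21 = 413 kmol/h.
Fuel reacted = 0.937 × 22.8 → ξ = 21.36 kmol/h.
Outlet (n = n₀ + ν ξ):
  C₂H₅OH: 22.8 − 1(21.36) = 1.436
  O₂: 109.8 − 3(21.36) = 45.69
  N₂: 413 (inert)
  CO₂: 0 + 2(21.36) = 42.73
  H₂O: 0 + 3(21.36) = 64.09
Total out = 1.436 + 45.69 + 413 + 42.73 + 64.09 = 566.9 kmol/h.

567 kmol/h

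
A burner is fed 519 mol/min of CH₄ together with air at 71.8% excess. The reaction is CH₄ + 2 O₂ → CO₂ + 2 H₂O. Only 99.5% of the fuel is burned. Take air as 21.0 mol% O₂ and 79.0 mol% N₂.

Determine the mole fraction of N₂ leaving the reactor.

0.744

Stoichiometric O₂ = 2 × 519 = 1038 mol/min; O₂ fed = 1038 × 1.718 = 1783 mol/min.
N₂ fed = 1783 × 79/21 = 6709 mol/min.
Fuel reacted = 0.995 × 519 → ξ = 516.4 mol/min.
Outlet (n = n₀ + ν ξ):
  CH₄: 519 − 1(516.4) = 2.595
  O₂: 1783 − 2(516.4) = 750.5
  N₂: 6709 (inert)
  CO₂: 0 + 1(516.4) = 516.4
  H₂O: 0 + 2(516.4) = 1033
Total out = 9011 mol/min; y_N₂ = 6709 / 9011 = 0.7445.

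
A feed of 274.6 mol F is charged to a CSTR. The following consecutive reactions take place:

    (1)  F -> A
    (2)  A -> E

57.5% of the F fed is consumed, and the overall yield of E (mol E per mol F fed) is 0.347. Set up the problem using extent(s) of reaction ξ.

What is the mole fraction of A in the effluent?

0.228

Conversion of F: F consumed = 1ξ₁ = 0.575 × 274.6 → ξ₁ = 157.9 mol.
Yield of E: 1ξ₂ / 274.6 = 0.347 → ξ₂ = 95.29 mol.
Outlet amounts (n = n₀ + Σ ν·ξ):
  F: 274.6 − 1(157.9) = 116.7
  A: 0 + 1(157.9) − 1(95.29) = 62.61
  E: 0 + 1(95.29) = 95.29
Total out = 274.6 mol; y_A = 62.61 / 274.6 = 0.228.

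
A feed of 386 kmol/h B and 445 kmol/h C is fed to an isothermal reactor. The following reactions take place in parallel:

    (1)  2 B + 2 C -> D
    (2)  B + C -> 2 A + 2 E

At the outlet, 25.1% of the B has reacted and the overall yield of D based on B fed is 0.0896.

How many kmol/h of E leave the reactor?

55.4 kmol/h

Yield of D: 1ξ₁ / 386 = 0.0896 → ξ₁ = 34.59 kmol/h.
Conversion of B: 2ξ₁ + 1ξ₂ = 0.251 × 386 = 96.89 → ξ₂ = 27.71 kmol/h.
Outlet amounts (n = n₀ + Σ ν·ξ):
  B: 386 − 2(34.59) − 1(27.71) = 289.1
  C: 445 − 2(34.59) − 1(27.71) = 348.1
  D: 0 + 1(34.59) = 34.59
  A: 0 + 2(27.71) = 55.43
  E: 0 + 2(27.71) = 55.43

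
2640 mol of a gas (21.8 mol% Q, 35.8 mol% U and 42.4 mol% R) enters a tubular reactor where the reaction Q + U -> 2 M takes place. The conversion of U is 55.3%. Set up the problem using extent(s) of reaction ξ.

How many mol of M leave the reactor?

1050 mol

U reacted = 0.553 × 945.1 = 522.7 mol; ν_U = −1, so ξ = 522.7/1 = 522.7 mol.
Outlet amounts (n = n₀ + ν ξ):
  Q: 575.5 − 1(522.7) = 52.87
  U: 945.1 − 1(522.7) = 422.5
  M: 0 + 2(522.7) = 1045
  R: 1119 (inert)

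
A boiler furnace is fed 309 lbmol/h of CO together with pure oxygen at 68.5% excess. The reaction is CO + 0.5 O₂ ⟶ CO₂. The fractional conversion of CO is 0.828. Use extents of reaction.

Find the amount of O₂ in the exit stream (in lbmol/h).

132 lbmol/h

Stoichiometric O₂ = 0.5 × 309 = 154.5 lbmol/h; O₂ fed = 154.5 × 1.685 = 260.3 lbmol/h.
Fuel reacted = 0.828 × 309 → ξ = 255.9 lbmol/h.
Outlet (n = n₀ + ν ξ):
  CO: 309 − 1(255.9) = 53.15
  O₂: 260.3 − 0.5(255.9) = 132.4
  CO₂: 0 + 1(255.9) = 255.9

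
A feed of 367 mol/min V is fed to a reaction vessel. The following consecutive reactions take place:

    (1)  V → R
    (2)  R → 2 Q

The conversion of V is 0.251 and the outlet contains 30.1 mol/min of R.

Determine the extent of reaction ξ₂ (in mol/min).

ξ₂ = 62 mol/min

Conversion of V: V consumed = 1ξ₁ = 0.251 × 367 → ξ₁ = 92.12 mol/min.
R balance: n_R = 0 + 1ξ₁ − 1ξ₂ = 30.1 → ξ₂ = (1·92.12 − 30.1)/1 = 62.02 mol/min.
Outlet amounts (n = n₀ + Σ ν·ξ):
  V: 367 − 1(92.12) = 274.9
  R: 0 + 1(92.12) − 1(62.02) = 30.1
  Q: 0 + 2(62.02) = 124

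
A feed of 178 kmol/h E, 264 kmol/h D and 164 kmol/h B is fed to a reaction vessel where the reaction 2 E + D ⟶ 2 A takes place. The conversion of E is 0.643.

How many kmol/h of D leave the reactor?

207 kmol/h

E reacted = 0.643 × 178 = 114.5 kmol/h; ν_E = −2, so ξ = 114.5/2 = 57.23 kmol/h.
Outlet amounts (n = n₀ + ν ξ):
  E: 178 − 2(57.23) = 63.55
  D: 264 − 1(57.23) = 206.8
  A: 0 + 2(57.23) = 114.5
  B: 164 (inert)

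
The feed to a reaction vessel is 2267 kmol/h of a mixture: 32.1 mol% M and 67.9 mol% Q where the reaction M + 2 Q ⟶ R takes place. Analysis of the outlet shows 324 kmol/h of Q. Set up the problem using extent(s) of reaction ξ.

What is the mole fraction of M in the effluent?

For Q: n = n₀ − 2ξ → 324 = 1539 − 2ξ, giving ξ = 607.6 kmol/h.
Outlet amounts (n = n₀ + ν ξ):
  M: 727.7 − 1(607.6) = 120.1
  Q: 1539 − 2(607.6) = 324
  R: 0 + 1(607.6) = 607.6
Total out = 1052 kmol/h; y_M = 120.1 / 1052 = 0.1142.

0.114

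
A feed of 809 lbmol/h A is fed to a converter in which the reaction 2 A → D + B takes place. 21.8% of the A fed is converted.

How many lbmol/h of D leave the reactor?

88.2 lbmol/h

A reacted = 0.218 × 809 = 176.4 lbmol/h; ν_A = −2, so ξ = 176.4/2 = 88.18 lbmol/h.
Outlet amounts (n = n₀ + ν ξ):
  A: 809 − 2(88.18) = 632.6
  D: 0 + 1(88.18) = 88.18
  B: 0 + 1(88.18) = 88.18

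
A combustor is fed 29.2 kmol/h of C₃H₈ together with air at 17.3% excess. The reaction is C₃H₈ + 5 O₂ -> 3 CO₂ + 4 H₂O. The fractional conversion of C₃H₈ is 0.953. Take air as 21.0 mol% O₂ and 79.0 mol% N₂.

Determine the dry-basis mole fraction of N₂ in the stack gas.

0.846

Stoichiometric O₂ = 5 × 29.2 = 146 kmol/h; O₂ fed = 146 × 1.173 = 171.3 kmol/h.
N₂ fed = 171.3 × 79/21 = 644.3 kmol/h.
Fuel reacted = 0.953 × 29.2 → ξ = 27.83 kmol/h.
Outlet (n = n₀ + ν ξ):
  C₃H₈: 29.2 − 1(27.83) = 1.372
  O₂: 171.3 − 5(27.83) = 32.12
  N₂: 644.3 (inert)
  CO₂: 0 + 3(27.83) = 83.48
  H₂O: 0 + 4(27.83) = 111.3
Dry total = 761.2 kmol/h; y_N₂ (dry) = 644.3 / 761.2 = 0.8463.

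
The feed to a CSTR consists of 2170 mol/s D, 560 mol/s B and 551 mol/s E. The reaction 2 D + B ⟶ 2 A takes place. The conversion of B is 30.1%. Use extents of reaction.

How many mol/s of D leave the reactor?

1830 mol/s

B reacted = 0.301 × 560 = 168.6 mol/s; ν_B = −1, so ξ = 168.6/1 = 168.6 mol/s.
Outlet amounts (n = n₀ + ν ξ):
  D: 2170 − 2(168.6) = 1833
  B: 560 − 1(168.6) = 391.4
  A: 0 + 2(168.6) = 337.1
  E: 551 (inert)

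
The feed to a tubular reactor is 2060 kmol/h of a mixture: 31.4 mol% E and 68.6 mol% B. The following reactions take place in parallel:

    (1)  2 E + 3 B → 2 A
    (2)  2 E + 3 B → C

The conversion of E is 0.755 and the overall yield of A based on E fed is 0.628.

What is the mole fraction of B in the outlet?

0.529

Yield of A: 2ξ₁ / 646.8 = 0.628 → ξ₁ = 203.1 kmol/h.
Conversion of E: 2ξ₁ + 2ξ₂ = 0.755 × 646.8 = 488.4 → ξ₂ = 41.07 kmol/h.
Outlet amounts (n = n₀ + Σ ν·ξ):
  E: 646.8 − 2(203.1) − 2(41.07) = 158.5
  B: 1413 − 3(203.1) − 3(41.07) = 680.6
  A: 0 + 2(203.1) = 406.2
  C: 0 + 1(41.07) = 41.07
Total out = 1286 kmol/h; y_B = 680.6 / 1286 = 0.5291.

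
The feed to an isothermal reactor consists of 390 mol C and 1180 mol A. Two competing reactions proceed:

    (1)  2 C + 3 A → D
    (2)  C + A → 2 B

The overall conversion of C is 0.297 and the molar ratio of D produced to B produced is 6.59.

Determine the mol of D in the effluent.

Conversion of C: C consumed = 0.297 × 390 = 115.8 mol = 2ξ₁ + 1ξ₂.
Selectivity: 1ξ₁ / (2ξ₂) = 6.59 → ξ₁ = 13.18 ξ₂.
Substitute: (2·13.18 + 1) ξ₂ = 115.8 → ξ₂ = 4.234 mol, ξ₁ = 55.8 mol.
Outlet amounts (n = n₀ + Σ ν·ξ):
  C: 390 − 2(55.8) − 1(4.234) = 274.2
  A: 1180 − 3(55.8) − 1(4.234) = 1008
  D: 0 + 1(55.8) = 55.8
  B: 0 + 2(4.234) = 8.467

55.8 mol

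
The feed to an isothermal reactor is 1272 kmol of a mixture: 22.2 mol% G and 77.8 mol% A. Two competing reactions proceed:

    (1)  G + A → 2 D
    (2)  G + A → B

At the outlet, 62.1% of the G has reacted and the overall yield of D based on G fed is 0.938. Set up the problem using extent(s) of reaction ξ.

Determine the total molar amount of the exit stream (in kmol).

Yield of D: 2ξ₁ / 282.4 = 0.938 → ξ₁ = 132.4 kmol.
Conversion of G: 1ξ₁ + 1ξ₂ = 0.621 × 282.4 = 175.4 → ξ₂ = 42.92 kmol.
Outlet amounts (n = n₀ + Σ ν·ξ):
  G: 282.4 − 1(132.4) − 1(42.92) = 107
  A: 989.6 − 1(132.4) − 1(42.92) = 814.3
  D: 0 + 2(132.4) = 264.9
  B: 0 + 1(42.92) = 42.92
Total out = 107 + 814.3 + 264.9 + 42.92 = 1229 kmol.

1230 kmol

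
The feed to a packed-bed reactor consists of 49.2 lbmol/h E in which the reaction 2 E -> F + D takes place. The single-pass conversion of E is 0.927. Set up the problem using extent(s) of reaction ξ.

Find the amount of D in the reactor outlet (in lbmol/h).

22.8 lbmol/h

E reacted = 0.927 × 49.2 = 45.61 lbmol/h; ν_E = −2, so ξ = 45.61/2 = 22.8 lbmol/h.
Outlet amounts (n = n₀ + ν ξ):
  E: 49.2 − 2(22.8) = 3.592
  F: 0 + 1(22.8) = 22.8
  D: 0 + 1(22.8) = 22.8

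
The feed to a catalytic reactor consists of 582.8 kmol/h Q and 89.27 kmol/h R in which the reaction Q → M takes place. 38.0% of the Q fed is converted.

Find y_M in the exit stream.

0.33

Q reacted = 0.38 × 582.8 = 221.5 kmol/h; ν_Q = −1, so ξ = 221.5/1 = 221.5 kmol/h.
Outlet amounts (n = n₀ + ν ξ):
  Q: 582.8 − 1(221.5) = 361.3
  M: 0 + 1(221.5) = 221.5
  R: 89.27 (inert)
Total out = 672.1 kmol/h; y_M = 221.5 / 672.1 = 0.3295.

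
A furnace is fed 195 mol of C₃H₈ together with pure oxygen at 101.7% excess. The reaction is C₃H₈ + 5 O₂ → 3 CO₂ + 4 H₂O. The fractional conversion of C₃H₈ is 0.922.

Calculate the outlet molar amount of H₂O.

Stoichiometric O₂ = 5 × 195 = 975 mol; O₂ fed = 975 × 2.017 = 1967 mol.
Fuel reacted = 0.922 × 195 → ξ = 179.8 mol.
Outlet (n = n₀ + ν ξ):
  C₃H₈: 195 − 1(179.8) = 15.21
  O₂: 1967 − 5(179.8) = 1068
  CO₂: 0 + 3(179.8) = 539.4
  H₂O: 0 + 4(179.8) = 719.2

719 mol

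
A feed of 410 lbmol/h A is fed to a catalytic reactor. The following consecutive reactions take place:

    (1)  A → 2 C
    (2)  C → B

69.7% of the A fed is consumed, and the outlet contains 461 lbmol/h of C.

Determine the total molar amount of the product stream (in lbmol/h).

696 lbmol/h

Conversion of A: A consumed = 1ξ₁ = 0.697 × 410 → ξ₁ = 285.8 lbmol/h.
C balance: n_C = 0 + 2ξ₁ − 1ξ₂ = 461 → ξ₂ = (2·285.8 − 461)/1 = 110.5 lbmol/h.
Outlet amounts (n = n₀ + Σ ν·ξ):
  A: 410 − 1(285.8) = 124.2
  C: 0 + 2(285.8) − 1(110.5) = 461
  B: 0 + 1(110.5) = 110.5
Total out = 124.2 + 461 + 110.5 = 695.8 lbmol/h.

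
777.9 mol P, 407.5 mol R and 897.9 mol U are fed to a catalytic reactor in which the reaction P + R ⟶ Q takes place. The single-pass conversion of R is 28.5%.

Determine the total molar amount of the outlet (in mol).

R reacted = 0.285 × 407.5 = 116.1 mol; ν_R = −1, so ξ = 116.1/1 = 116.1 mol.
Outlet amounts (n = n₀ + ν ξ):
  P: 777.9 − 1(116.1) = 661.8
  R: 407.5 − 1(116.1) = 291.4
  Q: 0 + 1(116.1) = 116.1
  U: 897.9 (inert)
Total out = 661.8 + 291.4 + 116.1 + 897.9 = 1967 mol.

1970 mol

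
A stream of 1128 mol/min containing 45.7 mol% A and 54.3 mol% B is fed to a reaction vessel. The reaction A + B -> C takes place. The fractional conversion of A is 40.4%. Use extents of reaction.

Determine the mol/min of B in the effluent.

A reacted = 0.404 × 515.5 = 208.3 mol/min; ν_A = −1, so ξ = 208.3/1 = 208.3 mol/min.
Outlet amounts (n = n₀ + ν ξ):
  A: 515.5 − 1(208.3) = 307.2
  B: 612.5 − 1(208.3) = 404.2
  C: 0 + 1(208.3) = 208.3

404 mol/min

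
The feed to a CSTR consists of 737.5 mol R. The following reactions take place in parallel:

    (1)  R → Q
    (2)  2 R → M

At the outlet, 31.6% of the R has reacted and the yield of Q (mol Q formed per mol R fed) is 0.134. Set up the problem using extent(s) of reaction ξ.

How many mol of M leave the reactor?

67.1 mol

Yield of Q: 1ξ₁ / 737.5 = 0.134 → ξ₁ = 98.83 mol.
Conversion of R: 1ξ₁ + 2ξ₂ = 0.316 × 737.5 = 233.1 → ξ₂ = 67.11 mol.
Outlet amounts (n = n₀ + Σ ν·ξ):
  R: 737.5 − 1(98.83) − 2(67.11) = 504.4
  Q: 0 + 1(98.83) = 98.83
  M: 0 + 1(67.11) = 67.11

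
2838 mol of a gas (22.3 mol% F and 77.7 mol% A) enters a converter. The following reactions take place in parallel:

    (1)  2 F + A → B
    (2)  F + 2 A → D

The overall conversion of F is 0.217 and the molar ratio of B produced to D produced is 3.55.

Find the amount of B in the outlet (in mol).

60.2 mol

Conversion of F: F consumed = 0.217 × 632.9 = 137.3 mol = 2ξ₁ + 1ξ₂.
Selectivity: 1ξ₁ / (1ξ₂) = 3.55 → ξ₁ = 3.55 ξ₂.
Substitute: (2·3.55 + 1) ξ₂ = 137.3 → ξ₂ = 16.95 mol, ξ₁ = 60.19 mol.
Outlet amounts (n = n₀ + Σ ν·ξ):
  F: 632.9 − 2(60.19) − 1(16.95) = 495.5
  A: 2205 − 1(60.19) − 2(16.95) = 2111
  B: 0 + 1(60.19) = 60.19
  D: 0 + 1(16.95) = 16.95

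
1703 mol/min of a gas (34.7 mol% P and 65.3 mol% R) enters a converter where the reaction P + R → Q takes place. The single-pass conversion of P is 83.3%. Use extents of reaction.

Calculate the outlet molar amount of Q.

492 mol/min

P reacted = 0.833 × 590.9 = 492.3 mol/min; ν_P = −1, so ξ = 492.3/1 = 492.3 mol/min.
Outlet amounts (n = n₀ + ν ξ):
  P: 590.9 − 1(492.3) = 98.69
  R: 1112 − 1(492.3) = 619.8
  Q: 0 + 1(492.3) = 492.3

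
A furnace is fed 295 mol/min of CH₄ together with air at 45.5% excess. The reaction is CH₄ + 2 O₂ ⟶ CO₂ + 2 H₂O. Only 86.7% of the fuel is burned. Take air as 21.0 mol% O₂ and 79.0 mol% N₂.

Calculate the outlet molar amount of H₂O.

Stoichiometric O₂ = 2 × 295 = 590 mol/min; O₂ fed = 590 × 1.455 = 858.5 mol/min.
N₂ fed = 858.5 × 79/21 = 3229 mol/min.
Fuel reacted = 0.867 × 295 → ξ = 255.8 mol/min.
Outlet (n = n₀ + ν ξ):
  CH₄: 295 − 1(255.8) = 39.24
  O₂: 858.5 − 2(255.8) = 346.9
  N₂: 3229 (inert)
  CO₂: 0 + 1(255.8) = 255.8
  H₂O: 0 + 2(255.8) = 511.5

512 mol/min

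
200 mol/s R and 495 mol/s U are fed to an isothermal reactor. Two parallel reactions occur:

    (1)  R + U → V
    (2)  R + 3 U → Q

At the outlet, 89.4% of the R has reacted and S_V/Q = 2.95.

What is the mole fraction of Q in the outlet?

Conversion of R: R consumed = 0.894 × 200 = 178.8 mol/s = 1ξ₁ + 1ξ₂.
Selectivity: 1ξ₁ / (1ξ₂) = 2.95 → ξ₁ = 2.95 ξ₂.
Substitute: (1·2.95 + 1) ξ₂ = 178.8 → ξ₂ = 45.27 mol/s, ξ₁ = 133.5 mol/s.
Outlet amounts (n = n₀ + Σ ν·ξ):
  R: 200 − 1(133.5) − 1(45.27) = 21.2
  U: 495 − 1(133.5) − 3(45.27) = 225.7
  V: 0 + 1(133.5) = 133.5
  Q: 0 + 1(45.27) = 45.27
Total out = 425.7 mol/s; y_Q = 45.27 / 425.7 = 0.1063.

0.106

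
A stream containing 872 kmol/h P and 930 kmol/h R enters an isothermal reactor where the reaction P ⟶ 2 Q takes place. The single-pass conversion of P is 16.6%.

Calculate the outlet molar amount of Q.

P reacted = 0.166 × 872 = 144.8 kmol/h; ν_P = −1, so ξ = 144.8/1 = 144.8 kmol/h.
Outlet amounts (n = n₀ + ν ξ):
  P: 872 − 1(144.8) = 727.2
  Q: 0 + 2(144.8) = 289.5
  R: 930 (inert)

290 kmol/h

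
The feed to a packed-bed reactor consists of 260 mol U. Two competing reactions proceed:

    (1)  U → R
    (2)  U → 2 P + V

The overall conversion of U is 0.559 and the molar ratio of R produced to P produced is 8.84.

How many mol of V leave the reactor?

7.78 mol

Conversion of U: U consumed = 0.559 × 260 = 145.3 mol = 1ξ₁ + 1ξ₂.
Selectivity: 1ξ₁ / (2ξ₂) = 8.84 → ξ₁ = 17.68 ξ₂.
Substitute: (1·17.68 + 1) ξ₂ = 145.3 → ξ₂ = 7.781 mol, ξ₁ = 137.6 mol.
Outlet amounts (n = n₀ + Σ ν·ξ):
  U: 260 − 1(137.6) − 1(7.781) = 114.7
  R: 0 + 1(137.6) = 137.6
  P: 0 + 2(7.781) = 15.56
  V: 0 + 1(7.781) = 7.781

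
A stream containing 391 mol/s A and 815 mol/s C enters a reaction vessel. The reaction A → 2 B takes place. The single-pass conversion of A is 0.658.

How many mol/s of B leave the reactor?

515 mol/s

A reacted = 0.658 × 391 = 257.3 mol/s; ν_A = −1, so ξ = 257.3/1 = 257.3 mol/s.
Outlet amounts (n = n₀ + ν ξ):
  A: 391 − 1(257.3) = 133.7
  B: 0 + 2(257.3) = 514.6
  C: 815 (inert)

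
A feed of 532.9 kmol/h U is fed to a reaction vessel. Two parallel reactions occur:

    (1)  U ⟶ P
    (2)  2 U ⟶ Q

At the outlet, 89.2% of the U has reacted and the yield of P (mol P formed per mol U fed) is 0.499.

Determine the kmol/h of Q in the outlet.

Yield of P: 1ξ₁ / 532.9 = 0.499 → ξ₁ = 265.9 kmol/h.
Conversion of U: 1ξ₁ + 2ξ₂ = 0.892 × 532.9 = 475.3 → ξ₂ = 104.7 kmol/h.
Outlet amounts (n = n₀ + Σ ν·ξ):
  U: 532.9 − 1(265.9) − 2(104.7) = 57.55
  P: 0 + 1(265.9) = 265.9
  Q: 0 + 1(104.7) = 104.7

105 kmol/h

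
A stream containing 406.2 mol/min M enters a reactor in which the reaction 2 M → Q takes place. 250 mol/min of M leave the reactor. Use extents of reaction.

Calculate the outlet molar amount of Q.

78.1 mol/min

For M: n = n₀ − 2ξ → 250 = 406.2 − 2ξ, giving ξ = 78.1 mol/min.
Outlet amounts (n = n₀ + ν ξ):
  M: 406.2 − 2(78.1) = 250
  Q: 0 + 1(78.1) = 78.1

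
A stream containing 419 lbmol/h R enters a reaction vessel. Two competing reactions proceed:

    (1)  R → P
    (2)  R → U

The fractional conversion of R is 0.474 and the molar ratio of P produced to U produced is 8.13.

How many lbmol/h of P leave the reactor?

177 lbmol/h

Conversion of R: R consumed = 0.474 × 419 = 198.6 lbmol/h = 1ξ₁ + 1ξ₂.
Selectivity: 1ξ₁ / (1ξ₂) = 8.13 → ξ₁ = 8.13 ξ₂.
Substitute: (1·8.13 + 1) ξ₂ = 198.6 → ξ₂ = 21.75 lbmol/h, ξ₁ = 176.9 lbmol/h.
Outlet amounts (n = n₀ + Σ ν·ξ):
  R: 419 − 1(176.9) − 1(21.75) = 220.4
  P: 0 + 1(176.9) = 176.9
  U: 0 + 1(21.75) = 21.75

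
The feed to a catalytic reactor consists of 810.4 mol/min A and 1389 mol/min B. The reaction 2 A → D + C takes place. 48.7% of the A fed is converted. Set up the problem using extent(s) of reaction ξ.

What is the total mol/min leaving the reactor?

A reacted = 0.487 × 810.4 = 394.7 mol/min; ν_A = −2, so ξ = 394.7/2 = 197.3 mol/min.
Outlet amounts (n = n₀ + ν ξ):
  A: 810.4 − 2(197.3) = 415.7
  D: 0 + 1(197.3) = 197.3
  C: 0 + 1(197.3) = 197.3
  B: 1389 (inert)
Total out = 415.7 + 197.3 + 197.3 + 1389 = 2199 mol/min.

2200 mol/min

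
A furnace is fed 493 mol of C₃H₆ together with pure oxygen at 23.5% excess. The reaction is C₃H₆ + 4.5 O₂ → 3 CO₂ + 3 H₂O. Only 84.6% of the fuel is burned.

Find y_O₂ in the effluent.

Stoichiometric O₂ = 4.5 × 493 = 2218 mol; O₂ fed = 2218 × 1.235 = 2740 mol.
Fuel reacted = 0.846 × 493 → ξ = 417.1 mol.
Outlet (n = n₀ + ν ξ):
  C₃H₆: 493 − 1(417.1) = 75.92
  O₂: 2740 − 4.5(417.1) = 863
  CO₂: 0 + 3(417.1) = 1251
  H₂O: 0 + 3(417.1) = 1251
Total out = 3441 mol; y_O₂ = 863 / 3441 = 0.2508.

0.251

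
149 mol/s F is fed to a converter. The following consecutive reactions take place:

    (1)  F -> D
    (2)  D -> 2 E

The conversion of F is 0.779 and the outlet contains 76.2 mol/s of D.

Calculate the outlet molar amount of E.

Conversion of F: F consumed = 1ξ₁ = 0.779 × 149 → ξ₁ = 116.1 mol/s.
D balance: n_D = 0 + 1ξ₁ − 1ξ₂ = 76.2 → ξ₂ = (1·116.1 − 76.2)/1 = 39.87 mol/s.
Outlet amounts (n = n₀ + Σ ν·ξ):
  F: 149 − 1(116.1) = 32.93
  D: 0 + 1(116.1) − 1(39.87) = 76.2
  E: 0 + 2(39.87) = 79.74

79.7 mol/s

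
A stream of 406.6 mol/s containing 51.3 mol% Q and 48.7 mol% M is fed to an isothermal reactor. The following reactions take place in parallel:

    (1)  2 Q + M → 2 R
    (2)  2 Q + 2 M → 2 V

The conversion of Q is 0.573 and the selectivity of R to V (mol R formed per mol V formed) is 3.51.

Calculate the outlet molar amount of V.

Conversion of Q: Q consumed = 0.573 × 208.6 = 119.5 mol/s = 2ξ₁ + 2ξ₂.
Selectivity: 2ξ₁ / (2ξ₂) = 3.51 → ξ₁ = 3.51 ξ₂.
Substitute: (2·3.51 + 2) ξ₂ = 119.5 → ξ₂ = 13.25 mol/s, ξ₁ = 46.51 mol/s.
Outlet amounts (n = n₀ + Σ ν·ξ):
  Q: 208.6 − 2(46.51) − 2(13.25) = 89.07
  M: 198 − 1(46.51) − 2(13.25) = 125
  R: 0 + 2(46.51) = 93.02
  V: 0 + 2(13.25) = 26.5

26.5 mol/s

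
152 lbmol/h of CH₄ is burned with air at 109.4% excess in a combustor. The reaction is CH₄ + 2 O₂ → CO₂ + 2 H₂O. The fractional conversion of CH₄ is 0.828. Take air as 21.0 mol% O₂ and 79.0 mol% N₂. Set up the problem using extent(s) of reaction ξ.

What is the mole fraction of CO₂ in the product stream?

0.0395

Stoichiometric O₂ = 2 × 152 = 304 lbmol/h; O₂ fed = 304 × 2.094 = 636.6 lbmol/h.
N₂ fed = 636.6 × 79/21 = 2395 lbmol/h.
Fuel reacted = 0.828 × 152 → ξ = 125.9 lbmol/h.
Outlet (n = n₀ + ν ξ):
  CH₄: 152 − 1(125.9) = 26.14
  O₂: 636.6 − 2(125.9) = 384.9
  N₂: 2395 (inert)
  CO₂: 0 + 1(125.9) = 125.9
  H₂O: 0 + 2(125.9) = 251.7
Total out = 3183 lbmol/h; y_CO₂ = 125.9 / 3183 = 0.03954.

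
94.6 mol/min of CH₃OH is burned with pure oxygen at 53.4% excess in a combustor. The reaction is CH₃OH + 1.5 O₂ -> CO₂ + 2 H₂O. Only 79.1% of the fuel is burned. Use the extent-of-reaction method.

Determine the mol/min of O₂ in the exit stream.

105 mol/min

Stoichiometric O₂ = 1.5 × 94.6 = 141.9 mol/min; O₂ fed = 141.9 × 1.534 = 217.7 mol/min.
Fuel reacted = 0.791 × 94.6 → ξ = 74.83 mol/min.
Outlet (n = n₀ + ν ξ):
  CH₃OH: 94.6 − 1(74.83) = 19.77
  O₂: 217.7 − 1.5(74.83) = 105.4
  CO₂: 0 + 1(74.83) = 74.83
  H₂O: 0 + 2(74.83) = 149.7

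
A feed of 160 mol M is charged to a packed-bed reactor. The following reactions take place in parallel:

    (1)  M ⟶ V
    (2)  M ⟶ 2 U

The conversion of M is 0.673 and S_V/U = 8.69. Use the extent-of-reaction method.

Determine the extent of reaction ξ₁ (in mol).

Conversion of M: M consumed = 0.673 × 160 = 107.7 mol = 1ξ₁ + 1ξ₂.
Selectivity: 1ξ₁ / (2ξ₂) = 8.69 → ξ₁ = 17.38 ξ₂.
Substitute: (1·17.38 + 1) ξ₂ = 107.7 → ξ₂ = 5.859 mol, ξ₁ = 101.8 mol.
Outlet amounts (n = n₀ + Σ ν·ξ):
  M: 160 − 1(101.8) − 1(5.859) = 52.32
  V: 0 + 1(101.8) = 101.8
  U: 0 + 2(5.859) = 11.72

ξ₁ = 102 mol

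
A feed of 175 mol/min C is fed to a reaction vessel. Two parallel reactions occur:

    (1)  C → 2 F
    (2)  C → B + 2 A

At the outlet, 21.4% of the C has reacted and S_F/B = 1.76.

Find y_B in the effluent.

Conversion of C: C consumed = 0.214 × 175 = 37.45 mol/min = 1ξ₁ + 1ξ₂.
Selectivity: 2ξ₁ / (1ξ₂) = 1.76 → ξ₁ = 0.88 ξ₂.
Substitute: (1·0.88 + 1) ξ₂ = 37.45 → ξ₂ = 19.92 mol/min, ξ₁ = 17.53 mol/min.
Outlet amounts (n = n₀ + Σ ν·ξ):
  C: 175 − 1(17.53) − 1(19.92) = 137.6
  F: 0 + 2(17.53) = 35.06
  B: 0 + 1(19.92) = 19.92
  A: 0 + 2(19.92) = 39.84
Total out = 232.4 mol/min; y_B = 19.92 / 232.4 = 0.08573.

0.0857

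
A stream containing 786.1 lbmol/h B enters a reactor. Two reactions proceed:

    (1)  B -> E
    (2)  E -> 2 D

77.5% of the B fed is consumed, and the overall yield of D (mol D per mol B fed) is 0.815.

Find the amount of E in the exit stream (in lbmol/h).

289 lbmol/h

Conversion of B: B consumed = 1ξ₁ = 0.775 × 786.1 → ξ₁ = 609.2 lbmol/h.
Yield of D: 2ξ₂ / 786.1 = 0.815 → ξ₂ = 320.3 lbmol/h.
Outlet amounts (n = n₀ + Σ ν·ξ):
  B: 786.1 − 1(609.2) = 176.9
  E: 0 + 1(609.2) − 1(320.3) = 288.9
  D: 0 + 2(320.3) = 640.7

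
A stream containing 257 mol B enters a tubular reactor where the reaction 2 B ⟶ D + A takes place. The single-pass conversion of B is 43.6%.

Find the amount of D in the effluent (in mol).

B reacted = 0.436 × 257 = 112.1 mol; ν_B = −2, so ξ = 112.1/2 = 56.03 mol.
Outlet amounts (n = n₀ + ν ξ):
  B: 257 − 2(56.03) = 144.9
  D: 0 + 1(56.03) = 56.03
  A: 0 + 1(56.03) = 56.03

56 mol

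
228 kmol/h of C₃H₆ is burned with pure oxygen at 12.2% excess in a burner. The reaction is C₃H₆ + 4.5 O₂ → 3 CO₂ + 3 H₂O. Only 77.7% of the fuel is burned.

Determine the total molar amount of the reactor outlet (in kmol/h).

1470 kmol/h

Stoichiometric O₂ = 4.5 × 228 = 1026 kmol/h; O₂ fed = 1026 × 1.122 = 1151 kmol/h.
Fuel reacted = 0.777 × 228 → ξ = 177.2 kmol/h.
Outlet (n = n₀ + ν ξ):
  C₃H₆: 228 − 1(177.2) = 50.84
  O₂: 1151 − 4.5(177.2) = 354
  CO₂: 0 + 3(177.2) = 531.5
  H₂O: 0 + 3(177.2) = 531.5
Total out = 50.84 + 354 + 531.5 + 531.5 = 1468 kmol/h.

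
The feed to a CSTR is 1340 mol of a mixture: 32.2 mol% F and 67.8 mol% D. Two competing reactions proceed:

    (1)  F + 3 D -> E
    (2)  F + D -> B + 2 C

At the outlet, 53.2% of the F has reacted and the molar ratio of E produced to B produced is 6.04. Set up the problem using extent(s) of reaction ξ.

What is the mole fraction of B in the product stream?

Conversion of F: F consumed = 0.532 × 431.5 = 229.5 mol = 1ξ₁ + 1ξ₂.
Selectivity: 1ξ₁ / (1ξ₂) = 6.04 → ξ₁ = 6.04 ξ₂.
Substitute: (1·6.04 + 1) ξ₂ = 229.5 → ξ₂ = 32.61 mol, ξ₁ = 196.9 mol.
Outlet amounts (n = n₀ + Σ ν·ξ):
  F: 431.5 − 1(196.9) − 1(32.61) = 201.9
  D: 908.5 − 3(196.9) − 1(32.61) = 285.1
  E: 0 + 1(196.9) = 196.9
  B: 0 + 1(32.61) = 32.61
  C: 0 + 2(32.61) = 65.21
Total out = 781.8 mol; y_B = 32.61 / 781.8 = 0.04171.

0.0417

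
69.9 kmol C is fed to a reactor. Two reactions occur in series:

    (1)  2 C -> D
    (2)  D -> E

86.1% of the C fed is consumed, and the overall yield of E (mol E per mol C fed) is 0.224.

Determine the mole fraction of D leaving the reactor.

0.363

Conversion of C: C consumed = 2ξ₁ = 0.861 × 69.9 → ξ₁ = 30.09 kmol.
Yield of E: 1ξ₂ / 69.9 = 0.224 → ξ₂ = 15.66 kmol.
Outlet amounts (n = n₀ + Σ ν·ξ):
  C: 69.9 − 2(30.09) = 9.716
  D: 0 + 1(30.09) − 1(15.66) = 14.43
  E: 0 + 1(15.66) = 15.66
Total out = 39.81 kmol; y_D = 14.43 / 39.81 = 0.3626.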